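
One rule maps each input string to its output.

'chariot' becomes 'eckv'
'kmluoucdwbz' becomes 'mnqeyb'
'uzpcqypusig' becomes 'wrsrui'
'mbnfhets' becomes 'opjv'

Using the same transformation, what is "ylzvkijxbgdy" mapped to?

The rule is to keep every other character starting from the first (positions 1st, 3rd, 5th, ...), then shift every letter 2 places forward in the alphabet (wrapping around).
"ylzvkijxbgdy" → "yzkjbd" → "abmldf".

abmldf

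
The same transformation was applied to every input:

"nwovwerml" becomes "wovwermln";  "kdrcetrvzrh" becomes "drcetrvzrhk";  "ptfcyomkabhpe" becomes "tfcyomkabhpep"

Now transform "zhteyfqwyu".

hteyfqwyuz

What's happening: move the first character to the end.
For "zhteyfqwyu" the result is "hteyfqwyuz".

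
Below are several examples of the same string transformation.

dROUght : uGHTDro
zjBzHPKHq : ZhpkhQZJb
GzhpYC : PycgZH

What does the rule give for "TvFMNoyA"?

What's happening: flip the case of every letter, then move the first 3 characters to the end (rotate left by 3).
For "TvFMNoyA", step one produces "tVfmnOYa"; step two turns that into "mnOYatVf".

mnOYatVf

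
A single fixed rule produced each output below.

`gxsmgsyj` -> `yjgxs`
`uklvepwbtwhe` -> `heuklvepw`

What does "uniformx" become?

mxuni

Looking at the pairs, the operation is to move the last 2 characters to the front (rotate right by 2), then delete the last 3 characters.
Starting from "uniformx": after the first operation, "mxunifor"; after the second, "mxuni".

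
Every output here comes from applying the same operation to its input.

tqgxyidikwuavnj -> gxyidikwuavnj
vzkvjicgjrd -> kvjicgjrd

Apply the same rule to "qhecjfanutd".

What's happening: delete the first 2 characters.
Doing the same to "qhecjfanutd": "ecjfanutd".

ecjfanutd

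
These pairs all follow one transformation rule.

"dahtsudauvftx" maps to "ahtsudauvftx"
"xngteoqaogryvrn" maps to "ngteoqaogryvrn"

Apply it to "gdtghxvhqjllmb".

dtghxvhqjllmb

In each case the input is transformed by: delete the first character.
Applying that to "gdtghxvhqjllmb" gives "dtghxvhqjllmb".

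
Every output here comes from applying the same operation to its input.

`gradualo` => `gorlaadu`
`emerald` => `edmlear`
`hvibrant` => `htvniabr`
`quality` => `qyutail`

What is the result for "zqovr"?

zrqvo

In each case the input is transformed by: take characters alternately from the front and the back (1st, last, 2nd, 2nd-last, ...).
For "zqovr" the result is "zrqvo".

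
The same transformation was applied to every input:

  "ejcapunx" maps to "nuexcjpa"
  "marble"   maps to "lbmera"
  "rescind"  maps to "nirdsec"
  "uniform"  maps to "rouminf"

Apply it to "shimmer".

The pattern: move the last 3 characters to the front (rotate right by 3), then swap each adjacent pair of characters (1↔2, 3↔4, ...).
"shimmer" → "mershim" → "emsrihm".

emsrihm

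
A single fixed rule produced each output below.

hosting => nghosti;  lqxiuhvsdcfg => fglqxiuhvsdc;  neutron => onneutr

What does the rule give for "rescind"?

ndresci

In each case the input is transformed by: move the last 2 characters to the front (rotate right by 2).
Doing the same to "rescind": "ndresci".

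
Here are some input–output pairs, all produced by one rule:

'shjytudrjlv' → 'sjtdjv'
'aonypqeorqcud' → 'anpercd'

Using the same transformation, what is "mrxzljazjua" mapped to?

mxlaja

What's happening: keep every other character starting from the first (positions 1st, 3rd, 5th, ...).
Doing the same to "mrxzljazjua": "mxlaja".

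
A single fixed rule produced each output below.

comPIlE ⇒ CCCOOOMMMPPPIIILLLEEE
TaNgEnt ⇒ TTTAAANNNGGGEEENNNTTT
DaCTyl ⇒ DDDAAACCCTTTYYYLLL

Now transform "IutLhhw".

IIIUUUTTTLLLHHHHHHWWW

Looking at the pairs, the operation is to repeat every character 3 times, then convert every letter to uppercase.
Working it through for "IutLhhw": intermediate "IIIuuutttLLLhhhhhhwww", final "IIIUUUTTTLLLHHHHHHWWW".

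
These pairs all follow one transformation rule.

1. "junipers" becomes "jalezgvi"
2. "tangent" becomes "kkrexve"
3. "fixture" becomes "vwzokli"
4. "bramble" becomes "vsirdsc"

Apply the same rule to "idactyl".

The pattern: move the last character to the front, then shift every letter 9 places backward in the alphabet (wrapping around).
Applying both steps to "idactyl": "lidacty", then "czurtkp".

czurtkp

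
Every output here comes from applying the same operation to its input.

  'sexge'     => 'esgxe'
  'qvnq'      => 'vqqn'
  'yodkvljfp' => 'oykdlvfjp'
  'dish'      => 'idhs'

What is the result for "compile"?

ocpmlie

What's happening: swap each adjacent pair of characters (1↔2, 3↔4, ...).
On "compile" that produces "ocpmlie".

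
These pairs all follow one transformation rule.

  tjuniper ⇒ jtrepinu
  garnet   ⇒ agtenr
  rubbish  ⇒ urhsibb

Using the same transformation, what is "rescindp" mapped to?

Looking at the pairs, the operation is to move the first 2 characters to the end (rotate left by 2), then reverse the string.
"rescindp" → "scindpre" → "erpdnics".

erpdnics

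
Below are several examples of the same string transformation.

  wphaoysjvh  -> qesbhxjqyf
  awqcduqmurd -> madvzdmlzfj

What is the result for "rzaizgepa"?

The rule is to reverse the string, then shift every letter 9 places forward in the alphabet (wrapping around).
"rzaizgepa" → "apegziazr" → "jynpirjia".

jynpirjia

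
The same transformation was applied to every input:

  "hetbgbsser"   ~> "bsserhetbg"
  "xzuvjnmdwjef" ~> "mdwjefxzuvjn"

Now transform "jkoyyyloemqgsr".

oemqgsrjkoyyyl

Rule — swap the front and back halves of the string.
For "jkoyyyloemqgsr" the result is "oemqgsrjkoyyyl".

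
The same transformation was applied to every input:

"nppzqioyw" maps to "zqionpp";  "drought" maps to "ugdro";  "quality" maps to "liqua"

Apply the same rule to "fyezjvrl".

zjvfye

Rule — delete the last 2 characters, then move the first 3 characters to the end (rotate left by 3).
Applying that to "fyezjvrl" gives "zjvfye".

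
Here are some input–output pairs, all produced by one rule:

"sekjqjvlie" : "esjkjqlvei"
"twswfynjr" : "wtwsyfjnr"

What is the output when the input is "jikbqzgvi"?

ijbkzqvgi

What's happening: swap each adjacent pair of characters (1↔2, 3↔4, ...).
On "jikbqzgvi" that produces "ijbkzqvgi".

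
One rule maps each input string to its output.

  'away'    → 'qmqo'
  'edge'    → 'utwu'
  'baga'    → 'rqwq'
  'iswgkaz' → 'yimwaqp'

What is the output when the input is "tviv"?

jlyl

Rule — shift every letter 10 places backward in the alphabet (wrapping around).
"tviv" → "jlyl".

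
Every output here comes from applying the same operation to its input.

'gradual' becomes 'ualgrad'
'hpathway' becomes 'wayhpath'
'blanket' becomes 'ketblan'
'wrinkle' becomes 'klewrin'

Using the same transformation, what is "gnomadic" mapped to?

Looking at the pairs, the operation is to move the last 3 characters to the front (rotate right by 3).
On "gnomadic" that produces "dicgnoma".

dicgnoma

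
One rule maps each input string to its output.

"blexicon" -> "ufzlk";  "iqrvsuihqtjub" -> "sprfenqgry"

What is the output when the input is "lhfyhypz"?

vevmw

The transformation: shift every letter 3 places backward in the alphabet (wrapping around), then delete the first 3 characters.
Starting from "lhfyhypz": after the first operation, "iecvevmw"; after the second, "vevmw".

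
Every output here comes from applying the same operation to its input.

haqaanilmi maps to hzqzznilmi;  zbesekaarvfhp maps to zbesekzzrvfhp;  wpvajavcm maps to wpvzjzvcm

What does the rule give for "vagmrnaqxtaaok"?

Each output is the input with this applied: replace every "a" with "z".
For "vagmrnaqxtaaok" the result is "vzgmrnzqxtzzok".

vzgmrnzqxtzzok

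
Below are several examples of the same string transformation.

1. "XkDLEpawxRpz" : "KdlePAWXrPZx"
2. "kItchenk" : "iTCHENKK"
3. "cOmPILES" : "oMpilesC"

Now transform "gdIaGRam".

The rule is to move the first character to the end, then flip the case of every letter.
Working it through for "gdIaGRam": intermediate "dIaGRamg", final "DiAgrAMG".

DiAgrAMG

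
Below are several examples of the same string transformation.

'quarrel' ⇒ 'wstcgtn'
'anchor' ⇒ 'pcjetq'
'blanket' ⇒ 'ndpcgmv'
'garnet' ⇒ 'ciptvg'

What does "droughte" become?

tfwqjigv

Each output is the input with this applied: swap each adjacent pair of characters (1↔2, 3↔4, ...), then shift every letter 2 places forward in the alphabet (wrapping around).
"droughte" → "rduohget" → "tfwqjigv".
(Check on "quarrel": → "uqraerl" → "wstcgtn" ✓)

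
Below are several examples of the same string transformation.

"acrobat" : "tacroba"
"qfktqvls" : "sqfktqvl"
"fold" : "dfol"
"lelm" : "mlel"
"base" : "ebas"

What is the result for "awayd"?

daway

In each case the input is transformed by: move the last character to the front.
Applying that to "awayd" gives "daway".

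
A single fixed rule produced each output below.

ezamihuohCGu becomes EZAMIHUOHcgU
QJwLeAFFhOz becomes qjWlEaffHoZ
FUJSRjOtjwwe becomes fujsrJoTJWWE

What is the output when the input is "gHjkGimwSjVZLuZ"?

Looking at the pairs, the operation is to flip the case of every letter.
So "gHjkGimwSjVZLuZ" becomes "GhJKgIMWsJvzlUz".

GhJKgIMWsJvzlUz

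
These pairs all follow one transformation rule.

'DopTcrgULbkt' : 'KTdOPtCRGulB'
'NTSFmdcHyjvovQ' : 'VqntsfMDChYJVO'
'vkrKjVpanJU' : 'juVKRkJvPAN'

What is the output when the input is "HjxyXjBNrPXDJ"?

The pattern: move the last 2 characters to the front (rotate right by 2), then flip the case of every letter.
Working it through for "HjxyXjBNrPXDJ": intermediate "DJHjxyXjBNrPX", final "djhJXYxJbnRpx".

djhJXYxJbnRpx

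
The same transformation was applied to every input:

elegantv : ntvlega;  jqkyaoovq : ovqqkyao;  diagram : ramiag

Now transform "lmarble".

blemar

In each case the input is transformed by: delete the first character, then move the last 3 characters to the front (rotate right by 3).
Doing the same to "lmarble": "blemar".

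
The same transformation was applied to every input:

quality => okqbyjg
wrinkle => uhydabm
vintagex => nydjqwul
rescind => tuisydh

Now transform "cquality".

ogkqbyjs

Looking at the pairs, the operation is to swap the first and last characters, then shift every letter 10 places backward in the alphabet (wrapping around).
On "cquality": the first step gives "yqualitc", and the second then gives "ogkqbyjs".
(Check on "wrinkle": → "erinklw" → "uhydabm" ✓)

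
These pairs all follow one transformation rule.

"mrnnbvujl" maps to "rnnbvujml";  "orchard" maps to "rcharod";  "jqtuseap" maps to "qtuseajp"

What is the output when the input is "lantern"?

Each output is the input with this applied: swap the first and last characters, then move the first character to the end.
Working it through for "lantern": intermediate "nanterl", final "anterln".

anterln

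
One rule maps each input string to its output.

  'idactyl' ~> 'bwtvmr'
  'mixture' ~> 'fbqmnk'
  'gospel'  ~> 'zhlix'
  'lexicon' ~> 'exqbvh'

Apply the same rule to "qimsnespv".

The rule is to shift every letter 7 places backward in the alphabet (wrapping around), then delete the last character.
Starting from "qimsnespv": after the first operation, "jbflgxlio"; after the second, "jbflgxli".
(Check on "lexicon": → "exqbvhg" → "exqbvh" ✓)

jbflgxli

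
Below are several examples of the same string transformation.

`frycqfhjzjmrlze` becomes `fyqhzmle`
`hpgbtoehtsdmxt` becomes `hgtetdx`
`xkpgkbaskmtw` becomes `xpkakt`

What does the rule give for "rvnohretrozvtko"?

rnherzto

The transformation: keep every other character starting from the first (positions 1st, 3rd, 5th, ...).
On "rvnohretrozvtko" that produces "rnherzto".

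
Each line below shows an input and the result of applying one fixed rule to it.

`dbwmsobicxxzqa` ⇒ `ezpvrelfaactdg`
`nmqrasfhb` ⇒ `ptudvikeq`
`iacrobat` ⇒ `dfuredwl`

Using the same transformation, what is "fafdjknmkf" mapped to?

digmnqpnii

What's happening: shift every letter 3 places forward in the alphabet (wrapping around), then move the first character to the end.
Working it through for "fafdjknmkf": intermediate "idigmnqpni", final "digmnqpnii".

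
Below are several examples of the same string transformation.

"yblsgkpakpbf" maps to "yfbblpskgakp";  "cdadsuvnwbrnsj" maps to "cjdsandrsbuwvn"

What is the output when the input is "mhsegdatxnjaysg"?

In each case the input is transformed by: take characters alternately from the front and the back (1st, last, 2nd, 2nd-last, ...).
On "mhsegdatxnjaysg" that produces "mghssyeagjdnaxt".

mghssyeagjdnaxt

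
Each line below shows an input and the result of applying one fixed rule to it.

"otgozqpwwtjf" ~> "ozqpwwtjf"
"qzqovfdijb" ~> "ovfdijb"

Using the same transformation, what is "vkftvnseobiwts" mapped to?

Each output is the input with this applied: delete the first 3 characters.
"vkftvnseobiwts" → "tvnseobiwts".

tvnseobiwts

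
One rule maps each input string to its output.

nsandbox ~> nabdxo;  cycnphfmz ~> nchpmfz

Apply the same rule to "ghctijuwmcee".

Looking at the pairs, the operation is to delete the first 2 characters, then swap each adjacent pair of characters (1↔2, 3↔4, ...).
For "ghctijuwmcee", step one produces "ctijuwmcee"; step two turns that into "tcjiwucmee".

tcjiwucmee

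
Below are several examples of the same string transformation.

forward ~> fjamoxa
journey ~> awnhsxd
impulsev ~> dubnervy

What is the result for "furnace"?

wjlnoda

The pattern: shift every letter 9 places forward in the alphabet (wrapping around), then move the first 3 characters to the end (rotate left by 3).
On "furnace" that produces "wjlnoda".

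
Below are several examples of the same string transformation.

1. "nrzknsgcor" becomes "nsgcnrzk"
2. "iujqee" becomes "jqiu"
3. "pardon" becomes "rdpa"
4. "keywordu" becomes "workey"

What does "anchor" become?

In each case the input is transformed by: delete the last 2 characters, then swap the front and back halves of the string.
Applying both steps to "anchor": "anch", then "chan".

chan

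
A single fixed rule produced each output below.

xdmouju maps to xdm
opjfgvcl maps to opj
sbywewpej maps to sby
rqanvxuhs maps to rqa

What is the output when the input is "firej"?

The rule is to keep only the first 3 characters.
So "firej" becomes "fir".

fir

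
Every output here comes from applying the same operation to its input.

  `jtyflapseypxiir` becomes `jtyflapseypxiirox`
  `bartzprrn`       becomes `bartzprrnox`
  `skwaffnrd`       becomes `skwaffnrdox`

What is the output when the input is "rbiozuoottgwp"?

The transformation: append "ox".
For "rbiozuoottgwp" the result is "rbiozuoottgwpox".

rbiozuoottgwpox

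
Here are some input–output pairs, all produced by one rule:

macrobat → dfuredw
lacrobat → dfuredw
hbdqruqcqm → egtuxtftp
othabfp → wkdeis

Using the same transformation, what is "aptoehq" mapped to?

Rule — shift every letter 3 places forward in the alphabet (wrapping around), then delete the first character.
Applying both steps to "aptoehq": "dswrhkt", then "swrhkt".

swrhkt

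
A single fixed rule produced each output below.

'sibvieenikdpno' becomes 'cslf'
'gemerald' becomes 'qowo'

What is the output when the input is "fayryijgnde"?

In each case the input is transformed by: shift every letter 10 places forward in the alphabet (wrapping around), then keep only the first 4 characters.
Doing the same to "fayryijgnde": "pkib".

pkib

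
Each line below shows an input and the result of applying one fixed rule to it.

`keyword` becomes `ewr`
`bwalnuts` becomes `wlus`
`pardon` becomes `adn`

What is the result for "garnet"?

Looking at the pairs, the operation is to keep every other character starting from the second (positions 2nd, 4th, 6th, ...).
"garnet" → "ant".

ant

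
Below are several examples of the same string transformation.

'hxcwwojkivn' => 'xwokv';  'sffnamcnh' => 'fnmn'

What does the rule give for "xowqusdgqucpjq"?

oqsgupq

The pattern: keep every other character starting from the second (positions 2nd, 4th, 6th, ...).
So "xowqusdgqucpjq" becomes "oqsgupq".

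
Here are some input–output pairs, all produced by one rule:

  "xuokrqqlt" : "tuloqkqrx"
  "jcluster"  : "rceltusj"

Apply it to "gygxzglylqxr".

ryxgqxlzyglg

In each case the input is transformed by: take characters alternately from the front and the back (1st, last, 2nd, 2nd-last, ...), then move the first character to the end.
Applying both steps to "gygxzglylqxr": "gryxgqxlzygl", then "ryxgqxlzyglg".
(Check on "xuokrqqlt": → "xtuloqkqr" → "tuloqkqrx" ✓)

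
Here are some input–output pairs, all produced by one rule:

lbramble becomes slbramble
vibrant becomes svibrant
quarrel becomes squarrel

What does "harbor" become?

sharbor

Rule — prepend "s".
So "harbor" becomes "sharbor".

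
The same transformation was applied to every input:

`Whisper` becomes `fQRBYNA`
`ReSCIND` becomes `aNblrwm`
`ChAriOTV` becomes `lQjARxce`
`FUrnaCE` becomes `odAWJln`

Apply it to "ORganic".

xaPJWRL

What's happening: flip the case of every letter, then shift every letter 9 places forward in the alphabet (wrapping around).
Starting from "ORganic": after the first operation, "orGANIC"; after the second, "xaPJWRL".
(Check on "ReSCIND": → "rEscind" → "aNblrwm" ✓)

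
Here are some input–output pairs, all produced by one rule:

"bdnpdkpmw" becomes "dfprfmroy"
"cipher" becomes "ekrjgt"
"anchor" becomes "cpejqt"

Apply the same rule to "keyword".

mgayqtf

The rule is to shift every letter 2 places forward in the alphabet (wrapping around).
Doing the same to "keyword": "mgayqtf".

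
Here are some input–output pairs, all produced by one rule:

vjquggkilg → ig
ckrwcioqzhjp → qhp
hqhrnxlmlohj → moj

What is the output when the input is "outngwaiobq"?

ib

The transformation: keep every other character starting from the second (positions 2nd, 4th, 6th, ...), then delete the first 3 characters.
Starting from "outngwaiobq": after the first operation, "unwib"; after the second, "ib".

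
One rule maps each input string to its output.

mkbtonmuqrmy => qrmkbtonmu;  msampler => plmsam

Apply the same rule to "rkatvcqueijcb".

Looking at the pairs, the operation is to delete the last 2 characters, then move the last 2 characters to the front (rotate right by 2).
Applying both steps to "rkatvcqueijcb": "rkatvcqueij", then "ijrkatvcque".

ijrkatvcque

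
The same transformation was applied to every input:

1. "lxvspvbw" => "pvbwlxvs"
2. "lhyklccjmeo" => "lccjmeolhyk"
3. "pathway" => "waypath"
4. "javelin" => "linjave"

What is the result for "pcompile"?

pilepcom

Looking at the pairs, the operation is to move the first 3 characters to the end (rotate left by 3), then move the first character to the end.
"pcompile" → "mpilepco" → "pilepcom".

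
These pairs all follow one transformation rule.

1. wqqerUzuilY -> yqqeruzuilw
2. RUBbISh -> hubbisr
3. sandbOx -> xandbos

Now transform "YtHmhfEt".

tthmhfey

The pattern: swap the first and last characters, then convert every letter to lowercase.
Working it through for "YtHmhfEt": intermediate "ttHmhfEY", final "tthmhfey".
(Check on "sandbOx": → "xandbOs" → "xandbos" ✓)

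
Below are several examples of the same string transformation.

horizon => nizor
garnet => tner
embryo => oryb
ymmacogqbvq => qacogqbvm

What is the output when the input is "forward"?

dwarr

Looking at the pairs, the operation is to delete the first 2 characters, then swap the first and last characters.
Applying both steps to "forward": "rward", then "dwarr".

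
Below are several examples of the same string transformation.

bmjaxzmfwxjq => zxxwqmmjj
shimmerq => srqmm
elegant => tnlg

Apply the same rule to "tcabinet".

Each output is the input with this applied: sort the characters into reverse alphabetical order, then delete the last 3 characters.
So "tcabinet" becomes "ttnie".
(Check on "elegant": → "tnlgeea" → "tnlg" ✓)

ttnie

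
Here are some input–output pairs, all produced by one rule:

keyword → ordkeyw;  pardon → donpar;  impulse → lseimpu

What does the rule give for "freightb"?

In each case the input is transformed by: move the last 3 characters to the front (rotate right by 3).
So "freightb" becomes "htbfreig".

htbfreig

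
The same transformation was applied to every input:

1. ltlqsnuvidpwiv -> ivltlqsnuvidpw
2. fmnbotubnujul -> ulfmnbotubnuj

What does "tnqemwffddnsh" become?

shtnqemwffddn

The transformation: move the last 2 characters to the front (rotate right by 2).
"tnqemwffddnsh" → "shtnqemwffddn".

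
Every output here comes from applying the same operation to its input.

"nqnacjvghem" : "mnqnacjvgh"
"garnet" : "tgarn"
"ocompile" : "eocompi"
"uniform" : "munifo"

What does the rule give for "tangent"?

What's happening: move the last 2 characters to the front (rotate right by 2), then delete the first character.
Applying both steps to "tangent": "nttange", then "ttange".

ttange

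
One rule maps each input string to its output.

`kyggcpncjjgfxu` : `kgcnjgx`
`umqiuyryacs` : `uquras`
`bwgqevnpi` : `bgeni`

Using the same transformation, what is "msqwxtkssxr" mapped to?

Rule — keep every other character starting from the first (positions 1st, 3rd, 5th, ...).
For "msqwxtkssxr" the result is "mqxksr".

mqxksr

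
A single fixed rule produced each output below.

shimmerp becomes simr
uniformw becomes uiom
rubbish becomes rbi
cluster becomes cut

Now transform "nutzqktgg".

ntqt

The rule is to move the last character to the front, then keep every other character starting from the second (positions 2nd, 4th, 6th, ...).
Working it through for "nutzqktgg": intermediate "gnutzqktg", final "ntqt".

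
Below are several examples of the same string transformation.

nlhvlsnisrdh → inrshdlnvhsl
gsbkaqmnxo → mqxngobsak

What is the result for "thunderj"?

The transformation: swap the front and back halves of the string, then swap each adjacent pair of characters (1↔2, 3↔4, ...).
Applying both steps to "thunderj": "derjthun", then "edjrhtnu".
(Check on "nlhvlsnisrdh": → "nisrdhnlhvls" → "inrshdlnvhsl" ✓)

edjrhtnu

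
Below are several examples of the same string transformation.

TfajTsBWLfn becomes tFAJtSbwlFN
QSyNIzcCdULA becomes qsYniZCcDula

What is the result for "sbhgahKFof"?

Looking at the pairs, the operation is to flip the case of every letter.
"sbhgahKFof" → "SBHGAHkfOF".

SBHGAHkfOF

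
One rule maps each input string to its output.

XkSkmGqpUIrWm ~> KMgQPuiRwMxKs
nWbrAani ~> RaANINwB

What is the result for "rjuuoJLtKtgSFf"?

UOjlTkTGsfFRJU

Rule — flip the case of every letter, then move the first 3 characters to the end (rotate left by 3).
For "rjuuoJLtKtgSFf", step one produces "RJUUOjlTkTGsfF"; step two turns that into "UOjlTkTGsfFRJU".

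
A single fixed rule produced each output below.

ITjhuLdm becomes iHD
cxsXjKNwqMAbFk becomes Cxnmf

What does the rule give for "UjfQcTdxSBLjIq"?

uqDbi

The rule is to keep one character in every 3, starting at position 1 (positions 1st, 4th, 7th, ...), then flip the case of every letter.
On "UjfQcTdxSBLjIq": the first step gives "UQdBI", and the second then gives "uqDbi".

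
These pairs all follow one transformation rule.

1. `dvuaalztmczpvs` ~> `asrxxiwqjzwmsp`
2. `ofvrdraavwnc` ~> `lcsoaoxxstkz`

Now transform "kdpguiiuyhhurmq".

hamdrffrveerojn

The transformation: shift every letter 3 places backward in the alphabet (wrapping around).
"kdpguiiuyhhurmq" → "hamdrffrveerojn".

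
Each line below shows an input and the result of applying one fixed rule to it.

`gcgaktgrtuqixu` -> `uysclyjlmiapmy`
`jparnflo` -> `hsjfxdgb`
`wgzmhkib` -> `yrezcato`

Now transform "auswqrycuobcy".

Each output is the input with this applied: shift every letter 8 places backward in the alphabet (wrapping around), then move the first character to the end.
"auswqrycuobcy" → "mkoijqumgtuqs".

mkoijqumgtuqs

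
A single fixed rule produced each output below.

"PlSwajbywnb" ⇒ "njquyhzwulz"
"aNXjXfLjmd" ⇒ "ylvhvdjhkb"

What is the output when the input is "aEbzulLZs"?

yczxsjjxq

What's happening: shift every letter 2 places backward in the alphabet (wrapping around), then convert every letter to lowercase.
Working it through for "aEbzulLZs": intermediate "yCzxsjJXq", final "yczxsjjxq".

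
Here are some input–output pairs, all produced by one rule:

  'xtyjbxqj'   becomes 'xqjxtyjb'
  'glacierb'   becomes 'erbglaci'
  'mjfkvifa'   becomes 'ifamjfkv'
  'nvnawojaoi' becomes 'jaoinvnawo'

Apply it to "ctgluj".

What's happening: move the first character to the end, then swap the front and back halves of the string.
Applying both steps to "ctgluj": "tglujc", then "ujctgl".

ujctgl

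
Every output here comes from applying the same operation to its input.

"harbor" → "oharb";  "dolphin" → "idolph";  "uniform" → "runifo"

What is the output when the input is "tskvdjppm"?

What's happening: delete the last character, then move the last character to the front.
On "tskvdjppm": the first step gives "tskvdjpp", and the second then gives "ptskvdjp".

ptskvdjp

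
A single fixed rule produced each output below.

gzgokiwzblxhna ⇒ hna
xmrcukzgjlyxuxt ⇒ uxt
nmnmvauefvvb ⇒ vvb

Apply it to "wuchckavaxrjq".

rjq

Looking at the pairs, the operation is to keep only the last 3 characters.
"wuchckavaxrjq" → "rjq".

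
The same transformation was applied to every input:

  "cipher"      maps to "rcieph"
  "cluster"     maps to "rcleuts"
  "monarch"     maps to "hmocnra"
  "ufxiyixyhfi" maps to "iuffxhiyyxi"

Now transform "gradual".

The pattern: swap the first and last characters, then take characters alternately from the front and the back (1st, last, 2nd, 2nd-last, ...).
"gradual" → "lgraaud".

lgraaud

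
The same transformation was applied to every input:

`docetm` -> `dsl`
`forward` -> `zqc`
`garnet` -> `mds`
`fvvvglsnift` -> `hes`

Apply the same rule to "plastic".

shb

Rule — shift every letter 1 place backward in the alphabet (wrapping around), then keep only the last 3 characters.
"plastic" → "okzrshb" → "shb".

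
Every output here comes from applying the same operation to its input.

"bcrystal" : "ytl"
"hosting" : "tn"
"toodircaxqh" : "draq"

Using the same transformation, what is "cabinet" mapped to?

In each case the input is transformed by: keep every other character starting from the second (positions 2nd, 4th, 6th, ...), then delete the first character.
Working it through for "cabinet": intermediate "aie", final "ie".

ie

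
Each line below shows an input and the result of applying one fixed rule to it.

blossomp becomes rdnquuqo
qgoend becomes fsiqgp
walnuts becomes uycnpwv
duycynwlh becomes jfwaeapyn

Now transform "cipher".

tekrjg

The rule is to move the last character to the front, then shift every letter 2 places forward in the alphabet (wrapping around).
On "cipher": the first step gives "rciphe", and the second then gives "tekrjg".
(Check on "duycynwlh": → "hduycynwl" → "jfwaeapyn" ✓)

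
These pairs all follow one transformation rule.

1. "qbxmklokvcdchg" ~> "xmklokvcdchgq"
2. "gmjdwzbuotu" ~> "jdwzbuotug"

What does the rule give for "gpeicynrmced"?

Each output is the input with this applied: move the first character to the end, then delete the first character.
For "gpeicynrmced" the result is "eicynrmcedg".

eicynrmcedg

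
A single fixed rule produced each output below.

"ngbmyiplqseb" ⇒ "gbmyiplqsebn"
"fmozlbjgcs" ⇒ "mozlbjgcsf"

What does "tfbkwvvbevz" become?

fbkwvvbevzt

Looking at the pairs, the operation is to move the first character to the end.
On "tfbkwvvbevz" that produces "fbkwvvbevzt".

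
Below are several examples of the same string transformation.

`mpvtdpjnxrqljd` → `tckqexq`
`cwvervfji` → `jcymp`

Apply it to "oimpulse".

vtbz

The transformation: shift every letter 7 places forward in the alphabet (wrapping around), then keep every other character starting from the first (positions 1st, 3rd, 5th, ...).
"oimpulse" → "vptwbszl" → "vtbz".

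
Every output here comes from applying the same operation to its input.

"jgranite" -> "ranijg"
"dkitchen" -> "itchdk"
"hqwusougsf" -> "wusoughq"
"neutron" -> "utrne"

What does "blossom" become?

What's happening: delete the last 2 characters, then move the first 2 characters to the end (rotate left by 2).
On "blossom": the first step gives "bloss", and the second then gives "ossbl".

ossbl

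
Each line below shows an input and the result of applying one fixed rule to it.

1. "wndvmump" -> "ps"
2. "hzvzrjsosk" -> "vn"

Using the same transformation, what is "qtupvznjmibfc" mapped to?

if

What's happening: shift every letter 3 places forward in the alphabet (wrapping around), then keep only the last 2 characters.
For "qtupvznjmibfc", step one produces "twxsycqmpleif"; step two turns that into "if".
(Check on "hzvzrjsosk": → "kcycumvrvn" → "vn" ✓)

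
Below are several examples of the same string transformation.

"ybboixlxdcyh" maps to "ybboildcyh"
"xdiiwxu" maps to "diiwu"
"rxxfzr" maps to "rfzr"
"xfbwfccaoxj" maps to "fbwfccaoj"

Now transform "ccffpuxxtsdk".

The pattern: remove every "x".
"ccffpuxxtsdk" → "ccffputsdk".

ccffputsdk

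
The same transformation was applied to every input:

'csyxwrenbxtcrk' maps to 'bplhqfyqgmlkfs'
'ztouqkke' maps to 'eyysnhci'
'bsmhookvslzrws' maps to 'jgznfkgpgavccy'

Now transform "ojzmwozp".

The rule is to shift every letter 12 places backward in the alphabet (wrapping around), then swap the front and back halves of the string.
Starting from "ojzmwozp": after the first operation, "cxnakcnd"; after the second, "kcndcxna".

kcndcxna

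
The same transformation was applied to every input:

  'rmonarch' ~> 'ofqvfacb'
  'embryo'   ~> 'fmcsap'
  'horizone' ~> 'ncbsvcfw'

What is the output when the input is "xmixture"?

hifslawl

What's happening: shift every letter 12 places backward in the alphabet (wrapping around), then swap the front and back halves of the string.
Applying both steps to "xmixture": "lawlhifs", then "hifslawl".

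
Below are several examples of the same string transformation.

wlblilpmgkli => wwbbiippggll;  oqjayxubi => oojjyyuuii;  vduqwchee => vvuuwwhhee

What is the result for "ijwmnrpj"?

Each output is the input with this applied: keep every other character starting from the first (positions 1st, 3rd, 5th, ...), then double every character.
Starting from "ijwmnrpj": after the first operation, "iwnp"; after the second, "iiwwnnpp".

iiwwnnpp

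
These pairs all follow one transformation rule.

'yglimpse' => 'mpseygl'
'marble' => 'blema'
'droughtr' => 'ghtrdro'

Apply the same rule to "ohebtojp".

tojpohe

Looking at the pairs, the operation is to swap the front and back halves of the string, then delete the last character.
On "ohebtojp": the first step gives "tojpoheb", and the second then gives "tojpohe".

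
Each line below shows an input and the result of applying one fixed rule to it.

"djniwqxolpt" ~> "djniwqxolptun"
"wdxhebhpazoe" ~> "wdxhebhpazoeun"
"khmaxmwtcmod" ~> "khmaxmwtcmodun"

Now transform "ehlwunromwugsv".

ehlwunromwugsvun

Rule — append "un".
Doing the same to "ehlwunromwugsv": "ehlwunromwugsvun".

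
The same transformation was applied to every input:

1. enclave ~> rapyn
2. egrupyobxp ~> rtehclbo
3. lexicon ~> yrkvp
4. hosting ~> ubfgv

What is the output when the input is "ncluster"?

The pattern: shift every letter 13 places forward in the alphabet (wrapping around) — i.e. ROT13, then delete the last 2 characters.
Starting from "ncluster": after the first operation, "apyhfgre"; after the second, "apyhfg".

apyhfg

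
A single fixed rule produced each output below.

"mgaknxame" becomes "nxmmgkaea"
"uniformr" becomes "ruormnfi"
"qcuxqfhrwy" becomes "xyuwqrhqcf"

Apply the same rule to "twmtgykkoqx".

Looking at the pairs, the operation is to sort the characters into reverse alphabetical order, then swap each adjacent pair of characters (1↔2, 3↔4, ...).
Working it through for "twmtgykkoqx": intermediate "yxwttqomkkg", final "xytwqtmokkg".

xytwqtmokkg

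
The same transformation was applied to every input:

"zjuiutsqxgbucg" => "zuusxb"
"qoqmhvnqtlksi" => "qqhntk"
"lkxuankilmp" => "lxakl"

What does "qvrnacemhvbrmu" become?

In each case the input is transformed by: keep every other character starting from the first (positions 1st, 3rd, 5th, ...), then delete the last character.
Applying both steps to "qvrnacemhvbrmu": "qraehbm", then "qraehb".

qraehb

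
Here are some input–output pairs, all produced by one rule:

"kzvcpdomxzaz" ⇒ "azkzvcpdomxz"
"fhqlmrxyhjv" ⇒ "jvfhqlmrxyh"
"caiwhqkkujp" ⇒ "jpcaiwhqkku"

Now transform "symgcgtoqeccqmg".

The pattern: move the last 2 characters to the front (rotate right by 2).
"symgcgtoqeccqmg" → "mgsymgcgtoqeccq".

mgsymgcgtoqeccq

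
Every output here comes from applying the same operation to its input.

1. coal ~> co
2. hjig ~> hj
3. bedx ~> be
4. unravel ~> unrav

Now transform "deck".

The rule is to delete the last 2 characters.
For "deck" the result is "de".

de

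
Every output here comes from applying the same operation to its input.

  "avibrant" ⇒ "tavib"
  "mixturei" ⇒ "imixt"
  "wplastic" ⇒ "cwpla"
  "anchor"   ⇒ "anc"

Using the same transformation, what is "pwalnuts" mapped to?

In each case the input is transformed by: swap the front and back halves of the string, then delete the first 3 characters.
On "pwalnuts": the first step gives "nutspwal", and the second then gives "spwal".
(Check on "avibrant": → "rantavib" → "tavib" ✓)

spwal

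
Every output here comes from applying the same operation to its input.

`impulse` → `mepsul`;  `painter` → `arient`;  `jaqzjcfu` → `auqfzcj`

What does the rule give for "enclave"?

The transformation: delete the first character, then take characters alternately from the front and the back (1st, last, 2nd, 2nd-last, ...).
"enclave" → "nclave" → "necvla".
(Check on "painter": → "ainter" → "arient" ✓)

necvla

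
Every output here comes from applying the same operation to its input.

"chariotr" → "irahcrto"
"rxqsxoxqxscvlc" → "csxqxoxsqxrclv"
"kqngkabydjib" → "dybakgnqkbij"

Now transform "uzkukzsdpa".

In each case the input is transformed by: move the last 3 characters to the front (rotate right by 3), then reverse the string.
"uzkukzsdpa" → "dpauzkukzs" → "szkukzuapd".

szkukzuapd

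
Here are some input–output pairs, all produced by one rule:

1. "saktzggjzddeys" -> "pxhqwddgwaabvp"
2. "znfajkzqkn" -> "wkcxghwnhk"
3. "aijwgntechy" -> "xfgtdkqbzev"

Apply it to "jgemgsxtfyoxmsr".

What's happening: shift every letter 3 places backward in the alphabet (wrapping around).
On "jgemgsxtfyoxmsr" that produces "gdbjdpuqcvlujpo".

gdbjdpuqcvlujpo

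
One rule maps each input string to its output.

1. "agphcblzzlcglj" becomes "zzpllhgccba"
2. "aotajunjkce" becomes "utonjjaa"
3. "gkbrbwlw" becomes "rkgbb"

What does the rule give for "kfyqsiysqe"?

yysqkif

In each case the input is transformed by: delete the last 3 characters, then sort the characters into reverse alphabetical order.
"kfyqsiysqe" → "kfyqsiy" → "yysqkif".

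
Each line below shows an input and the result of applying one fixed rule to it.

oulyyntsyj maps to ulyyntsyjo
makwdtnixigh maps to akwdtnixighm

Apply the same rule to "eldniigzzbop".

ldniigzzbope

Rule — move the first character to the end.
For "eldniigzzbop" the result is "ldniigzzbope".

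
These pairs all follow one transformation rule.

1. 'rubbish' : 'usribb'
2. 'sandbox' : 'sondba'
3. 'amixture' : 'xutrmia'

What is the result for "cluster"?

utslec

The transformation: delete the last character, then sort the characters into reverse alphabetical order.
For "cluster" the result is "utslec".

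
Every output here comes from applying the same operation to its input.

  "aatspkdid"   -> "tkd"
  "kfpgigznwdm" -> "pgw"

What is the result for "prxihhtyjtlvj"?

xhjv

Each output is the input with this applied: keep one character in every 3, starting at position 3 (positions 3rd, 6th, 9th, ...).
On "prxihhtyjtlvj" that produces "xhjv".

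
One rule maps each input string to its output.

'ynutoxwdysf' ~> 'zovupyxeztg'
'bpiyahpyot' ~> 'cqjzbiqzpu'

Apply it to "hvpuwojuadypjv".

Each output is the input with this applied: shift every letter 1 place forward in the alphabet (wrapping around).
For "hvpuwojuadypjv" the result is "iwqvxpkvbezqkw".

iwqvxpkvbezqkw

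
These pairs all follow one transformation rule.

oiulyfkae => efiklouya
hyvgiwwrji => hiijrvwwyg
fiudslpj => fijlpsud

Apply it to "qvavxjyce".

cejqvvxya

The pattern: sort the characters into alphabetical order, then move the first character to the end.
"qvavxjyce" → "acejqvvxy" → "cejqvvxya".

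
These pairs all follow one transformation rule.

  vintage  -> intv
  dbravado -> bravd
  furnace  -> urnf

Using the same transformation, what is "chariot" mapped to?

harc

Looking at the pairs, the operation is to delete the last 3 characters, then move the first character to the end.
Applying both steps to "chariot": "char", then "harc".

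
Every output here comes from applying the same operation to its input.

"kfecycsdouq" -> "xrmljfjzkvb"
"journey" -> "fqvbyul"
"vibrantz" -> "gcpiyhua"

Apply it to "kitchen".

Each output is the input with this applied: shift every letter 7 places forward in the alphabet (wrapping around), then move the last character to the front.
"kitchen" → "rpajolu" → "urpajol".

urpajol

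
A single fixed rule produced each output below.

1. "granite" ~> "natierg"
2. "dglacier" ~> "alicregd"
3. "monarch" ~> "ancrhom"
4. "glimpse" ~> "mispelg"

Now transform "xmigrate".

Each output is the input with this applied: swap each adjacent pair of characters (1↔2, 3↔4, ...), then move the first 2 characters to the end (rotate left by 2).
Working it through for "xmigrate": intermediate "mxgiaret", final "giaretmx".

giaretmx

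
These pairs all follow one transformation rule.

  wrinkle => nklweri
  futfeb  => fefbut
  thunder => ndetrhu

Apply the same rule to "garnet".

negtar

The pattern: swap the first and last characters, then move the first 3 characters to the end (rotate left by 3).
On "garnet": the first step gives "tarneg", and the second then gives "negtar".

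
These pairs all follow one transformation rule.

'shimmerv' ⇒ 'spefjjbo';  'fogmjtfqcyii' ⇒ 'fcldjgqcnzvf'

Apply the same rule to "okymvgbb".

ylhvjsdy

The pattern: move the last character to the front, then shift every letter 3 places backward in the alphabet (wrapping around).
Applying both steps to "okymvgbb": "bokymvgb", then "ylhvjsdy".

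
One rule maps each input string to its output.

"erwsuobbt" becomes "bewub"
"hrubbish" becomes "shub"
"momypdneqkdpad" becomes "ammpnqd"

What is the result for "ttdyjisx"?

stdj

What's happening: move the last 2 characters to the front (rotate right by 2), then keep every other character starting from the first (positions 1st, 3rd, 5th, ...).
Working it through for "ttdyjisx": intermediate "sxttdyji", final "stdj".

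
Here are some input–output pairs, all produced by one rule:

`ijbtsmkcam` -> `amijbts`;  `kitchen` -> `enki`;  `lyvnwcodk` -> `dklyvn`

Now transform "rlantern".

The transformation: move the last 2 characters to the front (rotate right by 2), then delete the last 3 characters.
Working it through for "rlantern": intermediate "rnrlante", final "rnrla".

rnrla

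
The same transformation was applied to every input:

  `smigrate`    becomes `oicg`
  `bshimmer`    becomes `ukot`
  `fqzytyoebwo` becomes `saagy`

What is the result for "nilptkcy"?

Rule — keep every other character starting from the second (positions 2nd, 4th, 6th, ...), then shift every letter 2 places forward in the alphabet (wrapping around).
On "nilptkcy": the first step gives "ipky", and the second then gives "krma".

krma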